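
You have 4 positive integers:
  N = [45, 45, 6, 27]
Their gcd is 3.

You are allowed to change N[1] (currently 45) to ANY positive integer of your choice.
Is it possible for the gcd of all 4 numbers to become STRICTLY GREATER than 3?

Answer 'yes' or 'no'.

Current gcd = 3
gcd of all OTHER numbers (without N[1]=45): gcd([45, 6, 27]) = 3
The new gcd after any change is gcd(3, new_value).
This can be at most 3.
Since 3 = old gcd 3, the gcd can only stay the same or decrease.

Answer: no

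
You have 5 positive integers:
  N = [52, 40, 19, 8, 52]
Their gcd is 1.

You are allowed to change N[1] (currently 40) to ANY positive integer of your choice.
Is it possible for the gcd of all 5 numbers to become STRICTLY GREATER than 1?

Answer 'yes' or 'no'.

Current gcd = 1
gcd of all OTHER numbers (without N[1]=40): gcd([52, 19, 8, 52]) = 1
The new gcd after any change is gcd(1, new_value).
This can be at most 1.
Since 1 = old gcd 1, the gcd can only stay the same or decrease.

Answer: no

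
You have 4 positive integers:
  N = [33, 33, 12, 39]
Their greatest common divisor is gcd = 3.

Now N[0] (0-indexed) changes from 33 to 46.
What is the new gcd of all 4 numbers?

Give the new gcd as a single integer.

Numbers: [33, 33, 12, 39], gcd = 3
Change: index 0, 33 -> 46
gcd of the OTHER numbers (without index 0): gcd([33, 12, 39]) = 3
New gcd = gcd(g_others, new_val) = gcd(3, 46) = 1

Answer: 1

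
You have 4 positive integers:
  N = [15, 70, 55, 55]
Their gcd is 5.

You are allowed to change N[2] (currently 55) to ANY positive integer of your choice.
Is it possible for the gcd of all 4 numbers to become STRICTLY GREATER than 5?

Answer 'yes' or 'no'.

Current gcd = 5
gcd of all OTHER numbers (without N[2]=55): gcd([15, 70, 55]) = 5
The new gcd after any change is gcd(5, new_value).
This can be at most 5.
Since 5 = old gcd 5, the gcd can only stay the same or decrease.

Answer: no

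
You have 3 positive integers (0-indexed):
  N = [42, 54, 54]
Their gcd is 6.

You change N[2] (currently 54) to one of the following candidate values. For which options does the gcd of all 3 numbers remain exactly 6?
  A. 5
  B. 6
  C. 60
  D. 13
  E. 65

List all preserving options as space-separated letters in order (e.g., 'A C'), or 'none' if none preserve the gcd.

Old gcd = 6; gcd of others (without N[2]) = 6
New gcd for candidate v: gcd(6, v). Preserves old gcd iff gcd(6, v) = 6.
  Option A: v=5, gcd(6,5)=1 -> changes
  Option B: v=6, gcd(6,6)=6 -> preserves
  Option C: v=60, gcd(6,60)=6 -> preserves
  Option D: v=13, gcd(6,13)=1 -> changes
  Option E: v=65, gcd(6,65)=1 -> changes

Answer: B C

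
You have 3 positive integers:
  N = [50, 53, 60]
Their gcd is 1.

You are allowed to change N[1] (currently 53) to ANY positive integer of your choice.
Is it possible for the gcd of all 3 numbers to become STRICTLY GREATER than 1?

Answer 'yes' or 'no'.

Answer: yes

Derivation:
Current gcd = 1
gcd of all OTHER numbers (without N[1]=53): gcd([50, 60]) = 10
The new gcd after any change is gcd(10, new_value).
This can be at most 10.
Since 10 > old gcd 1, the gcd CAN increase (e.g., set N[1] = 10).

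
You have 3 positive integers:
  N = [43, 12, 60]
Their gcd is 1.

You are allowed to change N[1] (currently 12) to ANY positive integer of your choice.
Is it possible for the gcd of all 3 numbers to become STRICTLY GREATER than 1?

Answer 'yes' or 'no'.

Answer: no

Derivation:
Current gcd = 1
gcd of all OTHER numbers (without N[1]=12): gcd([43, 60]) = 1
The new gcd after any change is gcd(1, new_value).
This can be at most 1.
Since 1 = old gcd 1, the gcd can only stay the same or decrease.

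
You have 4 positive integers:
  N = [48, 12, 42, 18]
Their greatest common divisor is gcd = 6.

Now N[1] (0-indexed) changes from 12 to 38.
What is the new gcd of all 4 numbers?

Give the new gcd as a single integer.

Numbers: [48, 12, 42, 18], gcd = 6
Change: index 1, 12 -> 38
gcd of the OTHER numbers (without index 1): gcd([48, 42, 18]) = 6
New gcd = gcd(g_others, new_val) = gcd(6, 38) = 2

Answer: 2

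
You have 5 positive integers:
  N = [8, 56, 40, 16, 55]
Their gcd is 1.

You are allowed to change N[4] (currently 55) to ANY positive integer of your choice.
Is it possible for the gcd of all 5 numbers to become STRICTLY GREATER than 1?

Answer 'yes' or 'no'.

Answer: yes

Derivation:
Current gcd = 1
gcd of all OTHER numbers (without N[4]=55): gcd([8, 56, 40, 16]) = 8
The new gcd after any change is gcd(8, new_value).
This can be at most 8.
Since 8 > old gcd 1, the gcd CAN increase (e.g., set N[4] = 8).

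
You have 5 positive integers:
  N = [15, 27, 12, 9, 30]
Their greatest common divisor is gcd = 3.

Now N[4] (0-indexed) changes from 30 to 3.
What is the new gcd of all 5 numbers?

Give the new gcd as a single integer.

Numbers: [15, 27, 12, 9, 30], gcd = 3
Change: index 4, 30 -> 3
gcd of the OTHER numbers (without index 4): gcd([15, 27, 12, 9]) = 3
New gcd = gcd(g_others, new_val) = gcd(3, 3) = 3

Answer: 3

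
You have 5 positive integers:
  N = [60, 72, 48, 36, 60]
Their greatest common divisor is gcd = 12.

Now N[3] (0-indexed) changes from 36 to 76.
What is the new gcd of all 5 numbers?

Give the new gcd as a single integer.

Answer: 4

Derivation:
Numbers: [60, 72, 48, 36, 60], gcd = 12
Change: index 3, 36 -> 76
gcd of the OTHER numbers (without index 3): gcd([60, 72, 48, 60]) = 12
New gcd = gcd(g_others, new_val) = gcd(12, 76) = 4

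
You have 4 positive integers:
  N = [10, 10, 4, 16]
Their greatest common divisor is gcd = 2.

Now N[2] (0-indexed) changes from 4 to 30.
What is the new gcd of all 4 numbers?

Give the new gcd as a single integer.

Answer: 2

Derivation:
Numbers: [10, 10, 4, 16], gcd = 2
Change: index 2, 4 -> 30
gcd of the OTHER numbers (without index 2): gcd([10, 10, 16]) = 2
New gcd = gcd(g_others, new_val) = gcd(2, 30) = 2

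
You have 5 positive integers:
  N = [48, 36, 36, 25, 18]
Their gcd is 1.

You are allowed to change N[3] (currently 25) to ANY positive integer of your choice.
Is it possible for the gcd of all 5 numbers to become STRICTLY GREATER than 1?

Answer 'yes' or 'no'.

Current gcd = 1
gcd of all OTHER numbers (without N[3]=25): gcd([48, 36, 36, 18]) = 6
The new gcd after any change is gcd(6, new_value).
This can be at most 6.
Since 6 > old gcd 1, the gcd CAN increase (e.g., set N[3] = 6).

Answer: yes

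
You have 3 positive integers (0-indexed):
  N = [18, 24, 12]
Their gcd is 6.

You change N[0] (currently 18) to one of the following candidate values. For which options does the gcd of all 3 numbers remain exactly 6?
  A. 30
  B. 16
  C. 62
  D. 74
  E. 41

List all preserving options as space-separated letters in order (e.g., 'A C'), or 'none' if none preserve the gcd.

Old gcd = 6; gcd of others (without N[0]) = 12
New gcd for candidate v: gcd(12, v). Preserves old gcd iff gcd(12, v) = 6.
  Option A: v=30, gcd(12,30)=6 -> preserves
  Option B: v=16, gcd(12,16)=4 -> changes
  Option C: v=62, gcd(12,62)=2 -> changes
  Option D: v=74, gcd(12,74)=2 -> changes
  Option E: v=41, gcd(12,41)=1 -> changes

Answer: A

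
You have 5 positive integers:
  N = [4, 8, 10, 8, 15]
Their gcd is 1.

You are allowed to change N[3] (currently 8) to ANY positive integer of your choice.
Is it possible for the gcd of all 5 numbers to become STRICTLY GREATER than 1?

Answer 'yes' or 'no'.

Answer: no

Derivation:
Current gcd = 1
gcd of all OTHER numbers (without N[3]=8): gcd([4, 8, 10, 15]) = 1
The new gcd after any change is gcd(1, new_value).
This can be at most 1.
Since 1 = old gcd 1, the gcd can only stay the same or decrease.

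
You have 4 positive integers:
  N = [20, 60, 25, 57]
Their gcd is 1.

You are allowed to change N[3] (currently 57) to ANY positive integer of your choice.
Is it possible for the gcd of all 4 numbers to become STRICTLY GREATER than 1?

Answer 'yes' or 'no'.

Current gcd = 1
gcd of all OTHER numbers (without N[3]=57): gcd([20, 60, 25]) = 5
The new gcd after any change is gcd(5, new_value).
This can be at most 5.
Since 5 > old gcd 1, the gcd CAN increase (e.g., set N[3] = 5).

Answer: yes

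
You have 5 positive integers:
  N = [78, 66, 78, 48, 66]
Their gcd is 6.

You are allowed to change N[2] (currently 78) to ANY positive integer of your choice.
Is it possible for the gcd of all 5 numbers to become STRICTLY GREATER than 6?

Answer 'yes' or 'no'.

Current gcd = 6
gcd of all OTHER numbers (without N[2]=78): gcd([78, 66, 48, 66]) = 6
The new gcd after any change is gcd(6, new_value).
This can be at most 6.
Since 6 = old gcd 6, the gcd can only stay the same or decrease.

Answer: no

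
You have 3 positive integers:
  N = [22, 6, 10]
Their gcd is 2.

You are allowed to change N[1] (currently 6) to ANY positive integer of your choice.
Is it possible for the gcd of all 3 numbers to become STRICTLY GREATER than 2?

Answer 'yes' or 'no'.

Current gcd = 2
gcd of all OTHER numbers (without N[1]=6): gcd([22, 10]) = 2
The new gcd after any change is gcd(2, new_value).
This can be at most 2.
Since 2 = old gcd 2, the gcd can only stay the same or decrease.

Answer: no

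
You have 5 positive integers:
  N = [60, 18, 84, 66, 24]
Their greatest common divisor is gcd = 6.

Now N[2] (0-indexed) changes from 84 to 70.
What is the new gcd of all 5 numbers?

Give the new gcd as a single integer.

Answer: 2

Derivation:
Numbers: [60, 18, 84, 66, 24], gcd = 6
Change: index 2, 84 -> 70
gcd of the OTHER numbers (without index 2): gcd([60, 18, 66, 24]) = 6
New gcd = gcd(g_others, new_val) = gcd(6, 70) = 2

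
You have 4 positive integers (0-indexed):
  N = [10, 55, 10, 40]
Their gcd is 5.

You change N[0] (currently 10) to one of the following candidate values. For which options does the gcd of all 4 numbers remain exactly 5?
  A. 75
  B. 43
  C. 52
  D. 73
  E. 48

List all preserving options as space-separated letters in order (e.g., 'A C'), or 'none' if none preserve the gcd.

Answer: A

Derivation:
Old gcd = 5; gcd of others (without N[0]) = 5
New gcd for candidate v: gcd(5, v). Preserves old gcd iff gcd(5, v) = 5.
  Option A: v=75, gcd(5,75)=5 -> preserves
  Option B: v=43, gcd(5,43)=1 -> changes
  Option C: v=52, gcd(5,52)=1 -> changes
  Option D: v=73, gcd(5,73)=1 -> changes
  Option E: v=48, gcd(5,48)=1 -> changes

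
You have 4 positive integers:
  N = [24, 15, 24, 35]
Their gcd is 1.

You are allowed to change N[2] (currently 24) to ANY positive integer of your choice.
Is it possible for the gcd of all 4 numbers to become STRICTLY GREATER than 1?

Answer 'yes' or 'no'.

Current gcd = 1
gcd of all OTHER numbers (without N[2]=24): gcd([24, 15, 35]) = 1
The new gcd after any change is gcd(1, new_value).
This can be at most 1.
Since 1 = old gcd 1, the gcd can only stay the same or decrease.

Answer: no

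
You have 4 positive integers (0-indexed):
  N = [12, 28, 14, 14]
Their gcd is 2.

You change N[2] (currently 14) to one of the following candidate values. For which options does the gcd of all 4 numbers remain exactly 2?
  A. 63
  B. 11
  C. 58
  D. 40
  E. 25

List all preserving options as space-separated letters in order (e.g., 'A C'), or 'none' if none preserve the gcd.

Old gcd = 2; gcd of others (without N[2]) = 2
New gcd for candidate v: gcd(2, v). Preserves old gcd iff gcd(2, v) = 2.
  Option A: v=63, gcd(2,63)=1 -> changes
  Option B: v=11, gcd(2,11)=1 -> changes
  Option C: v=58, gcd(2,58)=2 -> preserves
  Option D: v=40, gcd(2,40)=2 -> preserves
  Option E: v=25, gcd(2,25)=1 -> changes

Answer: C D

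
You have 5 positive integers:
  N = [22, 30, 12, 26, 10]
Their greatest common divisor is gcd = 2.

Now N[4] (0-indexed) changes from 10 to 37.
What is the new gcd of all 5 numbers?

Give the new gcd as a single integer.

Numbers: [22, 30, 12, 26, 10], gcd = 2
Change: index 4, 10 -> 37
gcd of the OTHER numbers (without index 4): gcd([22, 30, 12, 26]) = 2
New gcd = gcd(g_others, new_val) = gcd(2, 37) = 1

Answer: 1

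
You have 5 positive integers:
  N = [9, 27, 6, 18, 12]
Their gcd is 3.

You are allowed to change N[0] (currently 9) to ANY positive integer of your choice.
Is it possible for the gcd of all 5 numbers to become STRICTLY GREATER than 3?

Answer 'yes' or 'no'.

Answer: no

Derivation:
Current gcd = 3
gcd of all OTHER numbers (without N[0]=9): gcd([27, 6, 18, 12]) = 3
The new gcd after any change is gcd(3, new_value).
This can be at most 3.
Since 3 = old gcd 3, the gcd can only stay the same or decrease.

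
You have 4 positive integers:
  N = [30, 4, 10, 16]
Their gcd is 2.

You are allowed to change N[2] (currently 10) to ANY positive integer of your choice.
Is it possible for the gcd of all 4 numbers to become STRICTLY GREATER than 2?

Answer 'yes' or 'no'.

Answer: no

Derivation:
Current gcd = 2
gcd of all OTHER numbers (without N[2]=10): gcd([30, 4, 16]) = 2
The new gcd after any change is gcd(2, new_value).
This can be at most 2.
Since 2 = old gcd 2, the gcd can only stay the same or decrease.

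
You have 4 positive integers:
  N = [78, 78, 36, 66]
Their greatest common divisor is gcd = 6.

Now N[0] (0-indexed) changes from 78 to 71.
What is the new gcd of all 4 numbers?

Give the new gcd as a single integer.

Answer: 1

Derivation:
Numbers: [78, 78, 36, 66], gcd = 6
Change: index 0, 78 -> 71
gcd of the OTHER numbers (without index 0): gcd([78, 36, 66]) = 6
New gcd = gcd(g_others, new_val) = gcd(6, 71) = 1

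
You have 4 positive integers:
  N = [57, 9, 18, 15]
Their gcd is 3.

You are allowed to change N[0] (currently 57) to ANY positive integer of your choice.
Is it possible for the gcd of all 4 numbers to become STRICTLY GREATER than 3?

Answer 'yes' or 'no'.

Answer: no

Derivation:
Current gcd = 3
gcd of all OTHER numbers (without N[0]=57): gcd([9, 18, 15]) = 3
The new gcd after any change is gcd(3, new_value).
This can be at most 3.
Since 3 = old gcd 3, the gcd can only stay the same or decrease.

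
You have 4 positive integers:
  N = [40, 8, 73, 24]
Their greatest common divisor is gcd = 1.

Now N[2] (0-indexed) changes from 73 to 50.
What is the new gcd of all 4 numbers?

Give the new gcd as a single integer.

Answer: 2

Derivation:
Numbers: [40, 8, 73, 24], gcd = 1
Change: index 2, 73 -> 50
gcd of the OTHER numbers (without index 2): gcd([40, 8, 24]) = 8
New gcd = gcd(g_others, new_val) = gcd(8, 50) = 2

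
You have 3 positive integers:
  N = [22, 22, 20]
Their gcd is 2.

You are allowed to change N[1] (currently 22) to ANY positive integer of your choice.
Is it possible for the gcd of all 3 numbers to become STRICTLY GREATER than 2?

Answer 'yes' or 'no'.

Current gcd = 2
gcd of all OTHER numbers (without N[1]=22): gcd([22, 20]) = 2
The new gcd after any change is gcd(2, new_value).
This can be at most 2.
Since 2 = old gcd 2, the gcd can only stay the same or decrease.

Answer: no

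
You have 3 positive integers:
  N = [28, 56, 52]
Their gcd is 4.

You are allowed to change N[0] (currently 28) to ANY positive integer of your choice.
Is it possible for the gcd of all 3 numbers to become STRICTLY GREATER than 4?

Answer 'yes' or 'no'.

Current gcd = 4
gcd of all OTHER numbers (without N[0]=28): gcd([56, 52]) = 4
The new gcd after any change is gcd(4, new_value).
This can be at most 4.
Since 4 = old gcd 4, the gcd can only stay the same or decrease.

Answer: no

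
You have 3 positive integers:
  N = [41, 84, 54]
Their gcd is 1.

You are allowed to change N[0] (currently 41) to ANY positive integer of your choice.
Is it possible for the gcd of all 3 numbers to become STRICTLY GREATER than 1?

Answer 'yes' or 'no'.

Current gcd = 1
gcd of all OTHER numbers (without N[0]=41): gcd([84, 54]) = 6
The new gcd after any change is gcd(6, new_value).
This can be at most 6.
Since 6 > old gcd 1, the gcd CAN increase (e.g., set N[0] = 6).

Answer: yes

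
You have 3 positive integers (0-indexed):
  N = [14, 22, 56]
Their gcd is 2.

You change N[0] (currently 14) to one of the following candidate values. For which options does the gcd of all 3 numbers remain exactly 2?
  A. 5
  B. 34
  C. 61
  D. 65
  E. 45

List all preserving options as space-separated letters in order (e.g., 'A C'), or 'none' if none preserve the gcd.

Answer: B

Derivation:
Old gcd = 2; gcd of others (without N[0]) = 2
New gcd for candidate v: gcd(2, v). Preserves old gcd iff gcd(2, v) = 2.
  Option A: v=5, gcd(2,5)=1 -> changes
  Option B: v=34, gcd(2,34)=2 -> preserves
  Option C: v=61, gcd(2,61)=1 -> changes
  Option D: v=65, gcd(2,65)=1 -> changes
  Option E: v=45, gcd(2,45)=1 -> changes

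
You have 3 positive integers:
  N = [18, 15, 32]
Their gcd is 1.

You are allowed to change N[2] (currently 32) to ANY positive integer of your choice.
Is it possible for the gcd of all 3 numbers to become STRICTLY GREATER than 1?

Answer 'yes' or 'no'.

Answer: yes

Derivation:
Current gcd = 1
gcd of all OTHER numbers (without N[2]=32): gcd([18, 15]) = 3
The new gcd after any change is gcd(3, new_value).
This can be at most 3.
Since 3 > old gcd 1, the gcd CAN increase (e.g., set N[2] = 3).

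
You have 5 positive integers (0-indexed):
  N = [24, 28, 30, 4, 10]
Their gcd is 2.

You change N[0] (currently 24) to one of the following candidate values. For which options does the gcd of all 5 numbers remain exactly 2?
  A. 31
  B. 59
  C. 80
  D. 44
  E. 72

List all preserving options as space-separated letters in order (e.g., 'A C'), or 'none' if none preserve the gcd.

Answer: C D E

Derivation:
Old gcd = 2; gcd of others (without N[0]) = 2
New gcd for candidate v: gcd(2, v). Preserves old gcd iff gcd(2, v) = 2.
  Option A: v=31, gcd(2,31)=1 -> changes
  Option B: v=59, gcd(2,59)=1 -> changes
  Option C: v=80, gcd(2,80)=2 -> preserves
  Option D: v=44, gcd(2,44)=2 -> preserves
  Option E: v=72, gcd(2,72)=2 -> preserves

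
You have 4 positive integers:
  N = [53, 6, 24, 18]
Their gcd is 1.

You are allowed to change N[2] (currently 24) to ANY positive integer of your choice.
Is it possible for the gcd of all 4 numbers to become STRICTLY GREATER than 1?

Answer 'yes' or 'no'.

Answer: no

Derivation:
Current gcd = 1
gcd of all OTHER numbers (without N[2]=24): gcd([53, 6, 18]) = 1
The new gcd after any change is gcd(1, new_value).
This can be at most 1.
Since 1 = old gcd 1, the gcd can only stay the same or decrease.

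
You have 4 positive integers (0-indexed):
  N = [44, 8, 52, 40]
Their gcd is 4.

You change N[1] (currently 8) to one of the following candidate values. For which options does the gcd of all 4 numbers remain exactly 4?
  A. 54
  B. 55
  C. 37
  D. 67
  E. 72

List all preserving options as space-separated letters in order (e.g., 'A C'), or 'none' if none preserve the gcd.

Old gcd = 4; gcd of others (without N[1]) = 4
New gcd for candidate v: gcd(4, v). Preserves old gcd iff gcd(4, v) = 4.
  Option A: v=54, gcd(4,54)=2 -> changes
  Option B: v=55, gcd(4,55)=1 -> changes
  Option C: v=37, gcd(4,37)=1 -> changes
  Option D: v=67, gcd(4,67)=1 -> changes
  Option E: v=72, gcd(4,72)=4 -> preserves

Answer: E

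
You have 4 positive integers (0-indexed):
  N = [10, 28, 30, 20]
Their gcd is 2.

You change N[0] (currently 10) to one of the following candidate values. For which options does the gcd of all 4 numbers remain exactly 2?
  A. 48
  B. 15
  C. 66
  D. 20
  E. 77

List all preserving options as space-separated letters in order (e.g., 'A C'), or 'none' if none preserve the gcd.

Answer: A C D

Derivation:
Old gcd = 2; gcd of others (without N[0]) = 2
New gcd for candidate v: gcd(2, v). Preserves old gcd iff gcd(2, v) = 2.
  Option A: v=48, gcd(2,48)=2 -> preserves
  Option B: v=15, gcd(2,15)=1 -> changes
  Option C: v=66, gcd(2,66)=2 -> preserves
  Option D: v=20, gcd(2,20)=2 -> preserves
  Option E: v=77, gcd(2,77)=1 -> changes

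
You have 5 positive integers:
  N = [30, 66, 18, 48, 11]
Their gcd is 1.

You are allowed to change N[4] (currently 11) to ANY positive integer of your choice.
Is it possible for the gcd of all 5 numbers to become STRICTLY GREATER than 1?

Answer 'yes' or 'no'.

Answer: yes

Derivation:
Current gcd = 1
gcd of all OTHER numbers (without N[4]=11): gcd([30, 66, 18, 48]) = 6
The new gcd after any change is gcd(6, new_value).
This can be at most 6.
Since 6 > old gcd 1, the gcd CAN increase (e.g., set N[4] = 6).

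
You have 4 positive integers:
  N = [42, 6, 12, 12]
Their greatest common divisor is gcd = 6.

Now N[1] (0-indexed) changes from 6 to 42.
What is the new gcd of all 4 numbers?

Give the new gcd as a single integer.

Answer: 6

Derivation:
Numbers: [42, 6, 12, 12], gcd = 6
Change: index 1, 6 -> 42
gcd of the OTHER numbers (without index 1): gcd([42, 12, 12]) = 6
New gcd = gcd(g_others, new_val) = gcd(6, 42) = 6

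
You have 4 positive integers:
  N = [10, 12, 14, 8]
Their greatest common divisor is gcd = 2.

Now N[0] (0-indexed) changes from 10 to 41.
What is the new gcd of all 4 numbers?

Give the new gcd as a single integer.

Numbers: [10, 12, 14, 8], gcd = 2
Change: index 0, 10 -> 41
gcd of the OTHER numbers (without index 0): gcd([12, 14, 8]) = 2
New gcd = gcd(g_others, new_val) = gcd(2, 41) = 1

Answer: 1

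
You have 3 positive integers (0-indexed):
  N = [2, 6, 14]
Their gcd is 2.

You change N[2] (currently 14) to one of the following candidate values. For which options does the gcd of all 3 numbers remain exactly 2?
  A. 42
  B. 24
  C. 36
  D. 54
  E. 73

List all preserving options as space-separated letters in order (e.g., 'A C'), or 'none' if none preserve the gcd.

Answer: A B C D

Derivation:
Old gcd = 2; gcd of others (without N[2]) = 2
New gcd for candidate v: gcd(2, v). Preserves old gcd iff gcd(2, v) = 2.
  Option A: v=42, gcd(2,42)=2 -> preserves
  Option B: v=24, gcd(2,24)=2 -> preserves
  Option C: v=36, gcd(2,36)=2 -> preserves
  Option D: v=54, gcd(2,54)=2 -> preserves
  Option E: v=73, gcd(2,73)=1 -> changes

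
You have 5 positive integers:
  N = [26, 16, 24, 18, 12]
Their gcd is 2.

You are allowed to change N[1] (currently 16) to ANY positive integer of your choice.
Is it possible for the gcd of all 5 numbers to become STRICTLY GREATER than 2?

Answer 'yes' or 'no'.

Answer: no

Derivation:
Current gcd = 2
gcd of all OTHER numbers (without N[1]=16): gcd([26, 24, 18, 12]) = 2
The new gcd after any change is gcd(2, new_value).
This can be at most 2.
Since 2 = old gcd 2, the gcd can only stay the same or decrease.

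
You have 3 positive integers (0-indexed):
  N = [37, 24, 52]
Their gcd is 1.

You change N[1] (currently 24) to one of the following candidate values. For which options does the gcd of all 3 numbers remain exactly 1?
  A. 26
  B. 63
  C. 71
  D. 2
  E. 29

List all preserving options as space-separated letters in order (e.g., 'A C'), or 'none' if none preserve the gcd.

Answer: A B C D E

Derivation:
Old gcd = 1; gcd of others (without N[1]) = 1
New gcd for candidate v: gcd(1, v). Preserves old gcd iff gcd(1, v) = 1.
  Option A: v=26, gcd(1,26)=1 -> preserves
  Option B: v=63, gcd(1,63)=1 -> preserves
  Option C: v=71, gcd(1,71)=1 -> preserves
  Option D: v=2, gcd(1,2)=1 -> preserves
  Option E: v=29, gcd(1,29)=1 -> preserves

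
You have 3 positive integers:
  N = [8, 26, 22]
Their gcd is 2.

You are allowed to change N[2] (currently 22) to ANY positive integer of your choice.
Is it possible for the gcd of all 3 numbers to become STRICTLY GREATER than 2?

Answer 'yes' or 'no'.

Answer: no

Derivation:
Current gcd = 2
gcd of all OTHER numbers (without N[2]=22): gcd([8, 26]) = 2
The new gcd after any change is gcd(2, new_value).
This can be at most 2.
Since 2 = old gcd 2, the gcd can only stay the same or decrease.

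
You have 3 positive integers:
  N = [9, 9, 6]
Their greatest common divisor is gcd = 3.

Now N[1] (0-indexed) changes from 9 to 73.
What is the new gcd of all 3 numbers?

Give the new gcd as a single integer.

Numbers: [9, 9, 6], gcd = 3
Change: index 1, 9 -> 73
gcd of the OTHER numbers (without index 1): gcd([9, 6]) = 3
New gcd = gcd(g_others, new_val) = gcd(3, 73) = 1

Answer: 1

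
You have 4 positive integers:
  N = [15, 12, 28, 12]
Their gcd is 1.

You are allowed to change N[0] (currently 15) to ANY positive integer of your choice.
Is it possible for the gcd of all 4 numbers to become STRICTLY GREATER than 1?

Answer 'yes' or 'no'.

Answer: yes

Derivation:
Current gcd = 1
gcd of all OTHER numbers (without N[0]=15): gcd([12, 28, 12]) = 4
The new gcd after any change is gcd(4, new_value).
This can be at most 4.
Since 4 > old gcd 1, the gcd CAN increase (e.g., set N[0] = 4).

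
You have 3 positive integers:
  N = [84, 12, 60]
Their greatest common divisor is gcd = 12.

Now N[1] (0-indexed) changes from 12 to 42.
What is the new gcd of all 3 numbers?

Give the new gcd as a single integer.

Answer: 6

Derivation:
Numbers: [84, 12, 60], gcd = 12
Change: index 1, 12 -> 42
gcd of the OTHER numbers (without index 1): gcd([84, 60]) = 12
New gcd = gcd(g_others, new_val) = gcd(12, 42) = 6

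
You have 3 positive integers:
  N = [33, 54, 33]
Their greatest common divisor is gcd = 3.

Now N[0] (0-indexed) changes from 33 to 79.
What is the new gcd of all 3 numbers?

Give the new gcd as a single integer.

Numbers: [33, 54, 33], gcd = 3
Change: index 0, 33 -> 79
gcd of the OTHER numbers (without index 0): gcd([54, 33]) = 3
New gcd = gcd(g_others, new_val) = gcd(3, 79) = 1

Answer: 1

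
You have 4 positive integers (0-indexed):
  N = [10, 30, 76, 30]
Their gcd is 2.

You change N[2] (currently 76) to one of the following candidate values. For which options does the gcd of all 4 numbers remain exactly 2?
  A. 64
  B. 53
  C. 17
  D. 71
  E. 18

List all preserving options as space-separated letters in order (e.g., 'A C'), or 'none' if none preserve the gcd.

Old gcd = 2; gcd of others (without N[2]) = 10
New gcd for candidate v: gcd(10, v). Preserves old gcd iff gcd(10, v) = 2.
  Option A: v=64, gcd(10,64)=2 -> preserves
  Option B: v=53, gcd(10,53)=1 -> changes
  Option C: v=17, gcd(10,17)=1 -> changes
  Option D: v=71, gcd(10,71)=1 -> changes
  Option E: v=18, gcd(10,18)=2 -> preserves

Answer: A E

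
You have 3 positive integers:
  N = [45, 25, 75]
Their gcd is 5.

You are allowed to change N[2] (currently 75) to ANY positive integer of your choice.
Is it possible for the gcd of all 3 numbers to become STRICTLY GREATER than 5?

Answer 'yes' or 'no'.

Answer: no

Derivation:
Current gcd = 5
gcd of all OTHER numbers (without N[2]=75): gcd([45, 25]) = 5
The new gcd after any change is gcd(5, new_value).
This can be at most 5.
Since 5 = old gcd 5, the gcd can only stay the same or decrease.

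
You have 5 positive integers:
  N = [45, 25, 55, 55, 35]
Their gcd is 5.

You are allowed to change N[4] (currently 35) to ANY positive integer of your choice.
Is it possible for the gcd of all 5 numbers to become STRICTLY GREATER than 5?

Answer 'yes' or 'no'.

Current gcd = 5
gcd of all OTHER numbers (without N[4]=35): gcd([45, 25, 55, 55]) = 5
The new gcd after any change is gcd(5, new_value).
This can be at most 5.
Since 5 = old gcd 5, the gcd can only stay the same or decrease.

Answer: no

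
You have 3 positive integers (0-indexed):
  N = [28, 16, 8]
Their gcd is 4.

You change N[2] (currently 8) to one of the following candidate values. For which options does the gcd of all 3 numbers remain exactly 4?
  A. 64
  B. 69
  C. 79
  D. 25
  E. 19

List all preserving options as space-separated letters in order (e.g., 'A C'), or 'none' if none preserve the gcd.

Answer: A

Derivation:
Old gcd = 4; gcd of others (without N[2]) = 4
New gcd for candidate v: gcd(4, v). Preserves old gcd iff gcd(4, v) = 4.
  Option A: v=64, gcd(4,64)=4 -> preserves
  Option B: v=69, gcd(4,69)=1 -> changes
  Option C: v=79, gcd(4,79)=1 -> changes
  Option D: v=25, gcd(4,25)=1 -> changes
  Option E: v=19, gcd(4,19)=1 -> changes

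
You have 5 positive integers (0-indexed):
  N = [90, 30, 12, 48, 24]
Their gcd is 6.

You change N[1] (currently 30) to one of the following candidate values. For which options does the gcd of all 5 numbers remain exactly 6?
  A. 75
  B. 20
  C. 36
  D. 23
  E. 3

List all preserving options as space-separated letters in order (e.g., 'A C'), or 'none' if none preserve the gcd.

Answer: C

Derivation:
Old gcd = 6; gcd of others (without N[1]) = 6
New gcd for candidate v: gcd(6, v). Preserves old gcd iff gcd(6, v) = 6.
  Option A: v=75, gcd(6,75)=3 -> changes
  Option B: v=20, gcd(6,20)=2 -> changes
  Option C: v=36, gcd(6,36)=6 -> preserves
  Option D: v=23, gcd(6,23)=1 -> changes
  Option E: v=3, gcd(6,3)=3 -> changes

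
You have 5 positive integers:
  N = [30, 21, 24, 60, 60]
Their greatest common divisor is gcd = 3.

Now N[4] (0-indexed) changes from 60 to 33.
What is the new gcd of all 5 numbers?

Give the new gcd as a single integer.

Numbers: [30, 21, 24, 60, 60], gcd = 3
Change: index 4, 60 -> 33
gcd of the OTHER numbers (without index 4): gcd([30, 21, 24, 60]) = 3
New gcd = gcd(g_others, new_val) = gcd(3, 33) = 3

Answer: 3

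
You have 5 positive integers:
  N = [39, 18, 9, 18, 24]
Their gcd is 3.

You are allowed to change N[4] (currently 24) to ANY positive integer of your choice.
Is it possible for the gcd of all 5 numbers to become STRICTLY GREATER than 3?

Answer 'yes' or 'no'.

Answer: no

Derivation:
Current gcd = 3
gcd of all OTHER numbers (without N[4]=24): gcd([39, 18, 9, 18]) = 3
The new gcd after any change is gcd(3, new_value).
This can be at most 3.
Since 3 = old gcd 3, the gcd can only stay the same or decrease.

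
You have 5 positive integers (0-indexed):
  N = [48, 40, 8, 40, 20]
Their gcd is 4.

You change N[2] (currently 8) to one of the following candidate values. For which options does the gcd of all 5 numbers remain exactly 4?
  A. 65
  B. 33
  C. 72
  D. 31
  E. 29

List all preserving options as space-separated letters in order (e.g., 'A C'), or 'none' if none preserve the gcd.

Old gcd = 4; gcd of others (without N[2]) = 4
New gcd for candidate v: gcd(4, v). Preserves old gcd iff gcd(4, v) = 4.
  Option A: v=65, gcd(4,65)=1 -> changes
  Option B: v=33, gcd(4,33)=1 -> changes
  Option C: v=72, gcd(4,72)=4 -> preserves
  Option D: v=31, gcd(4,31)=1 -> changes
  Option E: v=29, gcd(4,29)=1 -> changes

Answer: C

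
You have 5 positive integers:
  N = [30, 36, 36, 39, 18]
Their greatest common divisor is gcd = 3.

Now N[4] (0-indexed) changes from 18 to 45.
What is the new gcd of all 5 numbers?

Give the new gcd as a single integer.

Numbers: [30, 36, 36, 39, 18], gcd = 3
Change: index 4, 18 -> 45
gcd of the OTHER numbers (without index 4): gcd([30, 36, 36, 39]) = 3
New gcd = gcd(g_others, new_val) = gcd(3, 45) = 3

Answer: 3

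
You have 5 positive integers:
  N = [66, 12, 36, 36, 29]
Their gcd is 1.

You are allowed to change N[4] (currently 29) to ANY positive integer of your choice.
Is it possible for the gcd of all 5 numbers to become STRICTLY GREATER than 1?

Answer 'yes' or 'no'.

Current gcd = 1
gcd of all OTHER numbers (without N[4]=29): gcd([66, 12, 36, 36]) = 6
The new gcd after any change is gcd(6, new_value).
This can be at most 6.
Since 6 > old gcd 1, the gcd CAN increase (e.g., set N[4] = 6).

Answer: yes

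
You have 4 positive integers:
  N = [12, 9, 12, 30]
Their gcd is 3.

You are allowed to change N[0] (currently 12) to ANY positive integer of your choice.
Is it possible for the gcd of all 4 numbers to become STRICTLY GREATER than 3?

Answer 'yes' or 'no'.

Answer: no

Derivation:
Current gcd = 3
gcd of all OTHER numbers (without N[0]=12): gcd([9, 12, 30]) = 3
The new gcd after any change is gcd(3, new_value).
This can be at most 3.
Since 3 = old gcd 3, the gcd can only stay the same or decrease.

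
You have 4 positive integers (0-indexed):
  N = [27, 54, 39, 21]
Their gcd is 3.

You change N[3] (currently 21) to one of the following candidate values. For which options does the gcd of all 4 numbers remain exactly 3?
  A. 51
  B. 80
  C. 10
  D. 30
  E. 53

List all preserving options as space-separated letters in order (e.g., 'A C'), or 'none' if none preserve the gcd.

Answer: A D

Derivation:
Old gcd = 3; gcd of others (without N[3]) = 3
New gcd for candidate v: gcd(3, v). Preserves old gcd iff gcd(3, v) = 3.
  Option A: v=51, gcd(3,51)=3 -> preserves
  Option B: v=80, gcd(3,80)=1 -> changes
  Option C: v=10, gcd(3,10)=1 -> changes
  Option D: v=30, gcd(3,30)=3 -> preserves
  Option E: v=53, gcd(3,53)=1 -> changes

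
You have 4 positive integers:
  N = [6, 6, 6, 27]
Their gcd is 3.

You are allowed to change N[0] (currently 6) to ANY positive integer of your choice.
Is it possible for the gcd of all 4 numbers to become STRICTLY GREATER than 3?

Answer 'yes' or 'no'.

Answer: no

Derivation:
Current gcd = 3
gcd of all OTHER numbers (without N[0]=6): gcd([6, 6, 27]) = 3
The new gcd after any change is gcd(3, new_value).
This can be at most 3.
Since 3 = old gcd 3, the gcd can only stay the same or decrease.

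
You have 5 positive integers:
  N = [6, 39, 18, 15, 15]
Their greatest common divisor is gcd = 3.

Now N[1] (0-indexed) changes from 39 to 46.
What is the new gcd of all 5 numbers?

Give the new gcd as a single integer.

Answer: 1

Derivation:
Numbers: [6, 39, 18, 15, 15], gcd = 3
Change: index 1, 39 -> 46
gcd of the OTHER numbers (without index 1): gcd([6, 18, 15, 15]) = 3
New gcd = gcd(g_others, new_val) = gcd(3, 46) = 1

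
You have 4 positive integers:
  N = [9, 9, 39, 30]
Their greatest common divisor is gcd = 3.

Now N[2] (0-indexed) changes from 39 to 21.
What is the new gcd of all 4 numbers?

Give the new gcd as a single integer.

Numbers: [9, 9, 39, 30], gcd = 3
Change: index 2, 39 -> 21
gcd of the OTHER numbers (without index 2): gcd([9, 9, 30]) = 3
New gcd = gcd(g_others, new_val) = gcd(3, 21) = 3

Answer: 3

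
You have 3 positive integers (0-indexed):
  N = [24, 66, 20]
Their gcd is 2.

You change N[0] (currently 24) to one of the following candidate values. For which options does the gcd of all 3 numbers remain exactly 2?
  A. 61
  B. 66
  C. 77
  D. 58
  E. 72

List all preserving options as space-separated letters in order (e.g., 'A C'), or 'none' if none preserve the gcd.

Old gcd = 2; gcd of others (without N[0]) = 2
New gcd for candidate v: gcd(2, v). Preserves old gcd iff gcd(2, v) = 2.
  Option A: v=61, gcd(2,61)=1 -> changes
  Option B: v=66, gcd(2,66)=2 -> preserves
  Option C: v=77, gcd(2,77)=1 -> changes
  Option D: v=58, gcd(2,58)=2 -> preserves
  Option E: v=72, gcd(2,72)=2 -> preserves

Answer: B D E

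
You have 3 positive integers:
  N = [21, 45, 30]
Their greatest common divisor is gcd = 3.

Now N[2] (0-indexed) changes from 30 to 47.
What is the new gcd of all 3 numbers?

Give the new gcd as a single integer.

Answer: 1

Derivation:
Numbers: [21, 45, 30], gcd = 3
Change: index 2, 30 -> 47
gcd of the OTHER numbers (without index 2): gcd([21, 45]) = 3
New gcd = gcd(g_others, new_val) = gcd(3, 47) = 1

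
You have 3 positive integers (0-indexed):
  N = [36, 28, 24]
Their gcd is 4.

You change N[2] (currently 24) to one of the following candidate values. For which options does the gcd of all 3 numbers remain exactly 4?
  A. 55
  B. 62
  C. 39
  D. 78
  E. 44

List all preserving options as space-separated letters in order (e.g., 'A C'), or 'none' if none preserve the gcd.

Old gcd = 4; gcd of others (without N[2]) = 4
New gcd for candidate v: gcd(4, v). Preserves old gcd iff gcd(4, v) = 4.
  Option A: v=55, gcd(4,55)=1 -> changes
  Option B: v=62, gcd(4,62)=2 -> changes
  Option C: v=39, gcd(4,39)=1 -> changes
  Option D: v=78, gcd(4,78)=2 -> changes
  Option E: v=44, gcd(4,44)=4 -> preserves

Answer: E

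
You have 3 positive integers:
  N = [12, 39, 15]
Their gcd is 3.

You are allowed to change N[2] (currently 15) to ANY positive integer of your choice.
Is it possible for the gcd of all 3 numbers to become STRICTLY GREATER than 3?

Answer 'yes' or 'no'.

Answer: no

Derivation:
Current gcd = 3
gcd of all OTHER numbers (without N[2]=15): gcd([12, 39]) = 3
The new gcd after any change is gcd(3, new_value).
This can be at most 3.
Since 3 = old gcd 3, the gcd can only stay the same or decrease.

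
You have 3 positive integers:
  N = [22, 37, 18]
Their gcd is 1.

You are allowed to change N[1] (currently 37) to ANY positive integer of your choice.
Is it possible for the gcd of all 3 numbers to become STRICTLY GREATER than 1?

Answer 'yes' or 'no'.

Current gcd = 1
gcd of all OTHER numbers (without N[1]=37): gcd([22, 18]) = 2
The new gcd after any change is gcd(2, new_value).
This can be at most 2.
Since 2 > old gcd 1, the gcd CAN increase (e.g., set N[1] = 2).

Answer: yes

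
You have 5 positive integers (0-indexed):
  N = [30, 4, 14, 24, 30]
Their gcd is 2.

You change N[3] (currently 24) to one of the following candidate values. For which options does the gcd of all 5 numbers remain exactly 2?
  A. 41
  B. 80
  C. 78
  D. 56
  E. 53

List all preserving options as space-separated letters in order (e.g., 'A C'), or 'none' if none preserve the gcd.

Answer: B C D

Derivation:
Old gcd = 2; gcd of others (without N[3]) = 2
New gcd for candidate v: gcd(2, v). Preserves old gcd iff gcd(2, v) = 2.
  Option A: v=41, gcd(2,41)=1 -> changes
  Option B: v=80, gcd(2,80)=2 -> preserves
  Option C: v=78, gcd(2,78)=2 -> preserves
  Option D: v=56, gcd(2,56)=2 -> preserves
  Option E: v=53, gcd(2,53)=1 -> changes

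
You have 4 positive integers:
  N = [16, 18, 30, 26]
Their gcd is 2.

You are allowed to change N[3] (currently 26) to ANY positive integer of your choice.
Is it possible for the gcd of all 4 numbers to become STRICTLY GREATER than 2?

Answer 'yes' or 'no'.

Answer: no

Derivation:
Current gcd = 2
gcd of all OTHER numbers (without N[3]=26): gcd([16, 18, 30]) = 2
The new gcd after any change is gcd(2, new_value).
This can be at most 2.
Since 2 = old gcd 2, the gcd can only stay the same or decrease.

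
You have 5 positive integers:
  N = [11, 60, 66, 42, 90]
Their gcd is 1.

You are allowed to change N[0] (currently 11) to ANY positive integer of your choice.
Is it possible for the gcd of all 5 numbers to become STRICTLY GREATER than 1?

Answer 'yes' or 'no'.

Answer: yes

Derivation:
Current gcd = 1
gcd of all OTHER numbers (without N[0]=11): gcd([60, 66, 42, 90]) = 6
The new gcd after any change is gcd(6, new_value).
This can be at most 6.
Since 6 > old gcd 1, the gcd CAN increase (e.g., set N[0] = 6).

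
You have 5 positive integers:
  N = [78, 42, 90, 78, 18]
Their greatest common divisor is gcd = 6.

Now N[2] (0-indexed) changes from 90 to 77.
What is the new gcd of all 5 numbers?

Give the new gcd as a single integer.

Numbers: [78, 42, 90, 78, 18], gcd = 6
Change: index 2, 90 -> 77
gcd of the OTHER numbers (without index 2): gcd([78, 42, 78, 18]) = 6
New gcd = gcd(g_others, new_val) = gcd(6, 77) = 1

Answer: 1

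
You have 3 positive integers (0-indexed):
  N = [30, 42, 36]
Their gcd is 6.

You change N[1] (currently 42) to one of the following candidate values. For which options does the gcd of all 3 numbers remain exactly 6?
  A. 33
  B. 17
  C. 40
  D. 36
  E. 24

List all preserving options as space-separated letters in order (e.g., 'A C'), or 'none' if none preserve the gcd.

Old gcd = 6; gcd of others (without N[1]) = 6
New gcd for candidate v: gcd(6, v). Preserves old gcd iff gcd(6, v) = 6.
  Option A: v=33, gcd(6,33)=3 -> changes
  Option B: v=17, gcd(6,17)=1 -> changes
  Option C: v=40, gcd(6,40)=2 -> changes
  Option D: v=36, gcd(6,36)=6 -> preserves
  Option E: v=24, gcd(6,24)=6 -> preserves

Answer: D E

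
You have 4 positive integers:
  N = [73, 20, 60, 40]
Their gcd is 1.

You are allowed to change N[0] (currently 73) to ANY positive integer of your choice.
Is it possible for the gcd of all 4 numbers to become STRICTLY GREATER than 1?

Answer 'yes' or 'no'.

Current gcd = 1
gcd of all OTHER numbers (without N[0]=73): gcd([20, 60, 40]) = 20
The new gcd after any change is gcd(20, new_value).
This can be at most 20.
Since 20 > old gcd 1, the gcd CAN increase (e.g., set N[0] = 20).

Answer: yes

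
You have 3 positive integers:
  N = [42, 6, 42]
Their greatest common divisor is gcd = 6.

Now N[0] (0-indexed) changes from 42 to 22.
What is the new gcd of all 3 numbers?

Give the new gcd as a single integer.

Numbers: [42, 6, 42], gcd = 6
Change: index 0, 42 -> 22
gcd of the OTHER numbers (without index 0): gcd([6, 42]) = 6
New gcd = gcd(g_others, new_val) = gcd(6, 22) = 2

Answer: 2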